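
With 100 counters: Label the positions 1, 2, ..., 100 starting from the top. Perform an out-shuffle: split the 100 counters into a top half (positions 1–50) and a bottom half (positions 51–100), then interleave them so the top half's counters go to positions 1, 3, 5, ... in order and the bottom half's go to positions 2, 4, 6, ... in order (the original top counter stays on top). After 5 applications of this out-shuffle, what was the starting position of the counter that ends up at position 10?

Work backwards from position 10, undoing one out-shuffle at a time:
10 ← 55 ← 28 ← 64 ← 82 ← 91
So the counter now at position 10 started at position 91.

91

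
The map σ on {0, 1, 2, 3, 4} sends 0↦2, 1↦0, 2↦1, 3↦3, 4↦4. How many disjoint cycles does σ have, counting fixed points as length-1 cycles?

3

Cycle decomposition: (0 2 1) (3) (4).
3 cycles.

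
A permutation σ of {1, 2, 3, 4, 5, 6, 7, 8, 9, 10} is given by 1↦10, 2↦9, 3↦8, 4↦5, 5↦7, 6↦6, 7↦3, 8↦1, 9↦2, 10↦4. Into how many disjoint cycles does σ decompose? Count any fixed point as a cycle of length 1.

3

Cycle decomposition: (1 10 4 5 7 3 8) (2 9) (6).
3 cycles.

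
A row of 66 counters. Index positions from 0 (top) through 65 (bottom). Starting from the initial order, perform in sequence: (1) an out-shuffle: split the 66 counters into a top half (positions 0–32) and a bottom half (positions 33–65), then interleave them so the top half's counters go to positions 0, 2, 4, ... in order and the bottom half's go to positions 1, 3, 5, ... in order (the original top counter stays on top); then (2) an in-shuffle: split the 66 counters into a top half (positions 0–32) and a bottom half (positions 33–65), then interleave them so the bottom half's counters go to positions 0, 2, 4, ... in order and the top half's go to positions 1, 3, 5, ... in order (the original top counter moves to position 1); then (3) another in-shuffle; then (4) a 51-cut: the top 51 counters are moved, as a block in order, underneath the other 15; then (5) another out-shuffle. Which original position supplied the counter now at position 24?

40

Undo the operations in reverse order, starting from position 24:
  undo op 5 (out-shuffle, from top half): 24 ← 12
  undo op 4 (cut 51): 12 ← 63
  undo op 3 (in-shuffle, from top half): 63 ← 31
  undo op 2 (in-shuffle, from top half): 31 ← 15
  undo op 1 (out-shuffle, from bottom half): 15 ← 40
So the counter at position 24 came from original position 40.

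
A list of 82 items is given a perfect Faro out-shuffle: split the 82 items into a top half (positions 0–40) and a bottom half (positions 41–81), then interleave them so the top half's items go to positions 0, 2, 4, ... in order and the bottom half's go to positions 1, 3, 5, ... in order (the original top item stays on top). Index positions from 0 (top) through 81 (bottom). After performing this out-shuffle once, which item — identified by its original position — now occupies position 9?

45

Work backwards from position 9, undoing one out-shuffle at a time:
9 ← 45
So the item now at position 9 started at position 45.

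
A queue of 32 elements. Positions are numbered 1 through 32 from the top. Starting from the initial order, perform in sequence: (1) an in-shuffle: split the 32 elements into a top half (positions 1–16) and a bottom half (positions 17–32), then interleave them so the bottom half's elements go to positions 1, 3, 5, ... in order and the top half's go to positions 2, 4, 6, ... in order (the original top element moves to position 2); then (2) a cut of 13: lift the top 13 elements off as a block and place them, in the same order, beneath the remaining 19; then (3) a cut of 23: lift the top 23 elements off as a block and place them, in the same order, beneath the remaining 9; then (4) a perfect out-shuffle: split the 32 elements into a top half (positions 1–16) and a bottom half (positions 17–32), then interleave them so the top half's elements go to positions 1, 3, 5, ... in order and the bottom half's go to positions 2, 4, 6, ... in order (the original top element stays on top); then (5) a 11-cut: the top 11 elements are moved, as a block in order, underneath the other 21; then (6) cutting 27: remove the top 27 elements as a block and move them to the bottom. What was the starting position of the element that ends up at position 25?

10

Undo the operations in reverse order, starting from position 25:
  undo op 6 (cut 27): 25 ← 20
  undo op 5 (cut 11): 20 ← 31
  undo op 4 (out-shuffle, from top half): 31 ← 16
  undo op 3 (cut 23): 16 ← 7
  undo op 2 (cut 13): 7 ← 20
  undo op 1 (in-shuffle, from top half): 20 ← 10
So the element at position 25 came from original position 10.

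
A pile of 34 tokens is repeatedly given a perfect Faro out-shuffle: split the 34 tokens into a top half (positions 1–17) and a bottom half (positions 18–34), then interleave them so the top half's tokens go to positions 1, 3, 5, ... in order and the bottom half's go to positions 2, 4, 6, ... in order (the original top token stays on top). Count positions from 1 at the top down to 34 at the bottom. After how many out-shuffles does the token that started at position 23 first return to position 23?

2

Follow position 23 under repeated out-shuffles:
23 → 12 → 23
It first returns after 2 out-shuffles.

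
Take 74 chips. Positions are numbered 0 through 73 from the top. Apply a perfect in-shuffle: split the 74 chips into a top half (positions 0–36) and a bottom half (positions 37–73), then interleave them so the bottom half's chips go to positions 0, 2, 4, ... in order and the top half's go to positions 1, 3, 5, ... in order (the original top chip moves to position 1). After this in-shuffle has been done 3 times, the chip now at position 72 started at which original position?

Work backwards from position 72, undoing one in-shuffle at a time:
72 ← 73 ← 36 ← 55
So the chip now at position 72 started at position 55.

55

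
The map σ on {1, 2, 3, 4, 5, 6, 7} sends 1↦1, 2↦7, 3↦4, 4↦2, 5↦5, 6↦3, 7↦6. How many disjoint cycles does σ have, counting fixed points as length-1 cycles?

Cycle decomposition: (1) (2 7 6 3 4) (5).
3 cycles.

3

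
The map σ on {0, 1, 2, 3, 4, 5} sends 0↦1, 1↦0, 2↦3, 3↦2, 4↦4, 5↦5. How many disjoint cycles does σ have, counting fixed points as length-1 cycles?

Cycle decomposition: (0 1) (2 3) (4) (5).
4 cycles.

4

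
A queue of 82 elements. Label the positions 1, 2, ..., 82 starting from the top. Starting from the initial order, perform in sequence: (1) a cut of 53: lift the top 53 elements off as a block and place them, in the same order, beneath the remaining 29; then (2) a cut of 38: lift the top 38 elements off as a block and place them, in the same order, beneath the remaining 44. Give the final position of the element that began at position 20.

11

Track the element from position 20 forward through each operation:
  after op 1 (cut 53): 20 → 49
  after op 2 (cut 38): 49 → 11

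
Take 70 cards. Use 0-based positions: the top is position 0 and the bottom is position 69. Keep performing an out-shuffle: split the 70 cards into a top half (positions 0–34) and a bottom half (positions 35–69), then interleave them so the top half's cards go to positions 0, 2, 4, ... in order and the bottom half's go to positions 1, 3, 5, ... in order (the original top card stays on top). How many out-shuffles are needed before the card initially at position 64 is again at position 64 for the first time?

Follow position 64 under repeated out-shuffles:
64 → 59 → 49 → 29 → 58 → 47 → 25 → 50 → ... → 64 (length 22)
It first returns after 22 out-shuffles.

22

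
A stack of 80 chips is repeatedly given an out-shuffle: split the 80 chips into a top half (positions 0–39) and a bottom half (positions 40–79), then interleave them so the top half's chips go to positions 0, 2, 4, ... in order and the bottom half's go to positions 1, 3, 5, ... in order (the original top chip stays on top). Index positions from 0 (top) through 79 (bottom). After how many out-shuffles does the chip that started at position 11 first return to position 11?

39

Follow position 11 under repeated out-shuffles:
11 → 22 → 44 → 9 → 18 → 36 → 72 → 65 → ... → 11 (length 39)
It first returns after 39 out-shuffles.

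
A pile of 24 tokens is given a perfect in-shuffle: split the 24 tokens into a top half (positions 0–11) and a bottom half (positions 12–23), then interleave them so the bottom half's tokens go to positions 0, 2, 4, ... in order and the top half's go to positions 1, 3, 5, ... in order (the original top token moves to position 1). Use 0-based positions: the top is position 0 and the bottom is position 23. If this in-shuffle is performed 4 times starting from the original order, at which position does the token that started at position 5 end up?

Track the token's position through each in-shuffle:
5 → 11 → 23 → 22 → 20

20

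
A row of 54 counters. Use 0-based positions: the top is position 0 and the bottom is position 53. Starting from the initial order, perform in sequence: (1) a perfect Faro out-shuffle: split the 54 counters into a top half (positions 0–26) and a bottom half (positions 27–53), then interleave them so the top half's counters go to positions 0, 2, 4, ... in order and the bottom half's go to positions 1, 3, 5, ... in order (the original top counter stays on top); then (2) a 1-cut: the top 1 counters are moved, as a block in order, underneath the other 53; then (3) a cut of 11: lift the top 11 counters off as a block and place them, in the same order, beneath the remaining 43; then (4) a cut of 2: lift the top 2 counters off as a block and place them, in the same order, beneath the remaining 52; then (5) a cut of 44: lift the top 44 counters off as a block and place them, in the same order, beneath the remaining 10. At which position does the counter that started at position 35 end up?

13

Track the counter from position 35 forward through each operation:
  after op 1 (out-shuffle): 35 → 17
  after op 2 (cut 1): 17 → 16
  after op 3 (cut 11): 16 → 5
  after op 4 (cut 2): 5 → 3
  after op 5 (cut 44): 3 → 13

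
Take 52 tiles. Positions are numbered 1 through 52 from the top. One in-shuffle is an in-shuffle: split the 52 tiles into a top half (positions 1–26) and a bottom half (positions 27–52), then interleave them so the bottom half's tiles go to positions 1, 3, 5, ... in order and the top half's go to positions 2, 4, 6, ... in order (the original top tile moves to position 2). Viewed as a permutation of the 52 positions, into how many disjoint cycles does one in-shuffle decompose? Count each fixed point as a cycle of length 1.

Trace each unvisited position around until it returns:
(1 2 4 8 16 32 ... len 52)
1 cycle in total.

1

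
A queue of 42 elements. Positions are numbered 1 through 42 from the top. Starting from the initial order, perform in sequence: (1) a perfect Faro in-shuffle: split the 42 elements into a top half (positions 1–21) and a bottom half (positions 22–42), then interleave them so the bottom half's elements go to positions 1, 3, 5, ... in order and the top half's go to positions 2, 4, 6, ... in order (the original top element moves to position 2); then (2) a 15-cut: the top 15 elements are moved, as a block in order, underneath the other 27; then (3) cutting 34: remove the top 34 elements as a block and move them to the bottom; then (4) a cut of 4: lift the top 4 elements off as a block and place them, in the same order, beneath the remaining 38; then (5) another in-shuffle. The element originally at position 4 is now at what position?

Track the element from position 4 forward through each operation:
  after op 1 (in-shuffle): 4 → 8
  after op 2 (cut 15): 8 → 35
  after op 3 (cut 34): 35 → 1
  after op 4 (cut 4): 1 → 39
  after op 5 (in-shuffle): 39 → 35

35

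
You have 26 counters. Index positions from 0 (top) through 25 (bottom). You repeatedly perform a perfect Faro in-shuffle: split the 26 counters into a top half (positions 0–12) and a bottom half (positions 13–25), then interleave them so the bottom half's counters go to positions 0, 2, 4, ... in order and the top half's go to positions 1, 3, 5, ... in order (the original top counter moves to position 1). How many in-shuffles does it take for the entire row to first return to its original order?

The in-shuffle permutes the 26 positions with cycle lengths [2, 6, 18].
Every counter is home exactly when every cycle has completed a whole number of laps, i.e. after lcm(2, 6, 18) = 18 in-shuffles.

18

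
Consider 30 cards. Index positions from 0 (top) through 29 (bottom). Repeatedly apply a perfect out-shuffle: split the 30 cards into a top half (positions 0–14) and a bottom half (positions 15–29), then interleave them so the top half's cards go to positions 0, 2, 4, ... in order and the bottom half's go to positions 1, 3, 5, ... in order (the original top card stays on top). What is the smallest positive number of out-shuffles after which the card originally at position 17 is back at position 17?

Follow position 17 under repeated out-shuffles:
17 → 5 → 10 → 20 → 11 → 22 → 15 → 1 → ... → 17 (length 28)
It first returns after 28 out-shuffles.

28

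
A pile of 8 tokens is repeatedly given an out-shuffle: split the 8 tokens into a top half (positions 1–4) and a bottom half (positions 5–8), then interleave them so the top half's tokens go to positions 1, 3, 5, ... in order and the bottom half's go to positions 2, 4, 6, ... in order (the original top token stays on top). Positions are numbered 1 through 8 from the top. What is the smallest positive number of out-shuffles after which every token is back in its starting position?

The out-shuffle permutes the 8 positions with cycle lengths [1, 1, 3, 3].
Every token is home exactly when every cycle has completed a whole number of laps, i.e. after lcm(1, 3) = 3 out-shuffles.

3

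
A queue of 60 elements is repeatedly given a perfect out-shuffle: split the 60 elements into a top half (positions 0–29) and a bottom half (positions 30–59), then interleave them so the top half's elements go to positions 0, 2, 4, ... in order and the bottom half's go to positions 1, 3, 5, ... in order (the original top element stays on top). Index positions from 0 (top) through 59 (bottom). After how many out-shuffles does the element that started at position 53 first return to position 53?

58

Follow position 53 under repeated out-shuffles:
53 → 47 → 35 → 11 → 22 → 44 → 29 → 58 → ... → 53 (length 58)
It first returns after 58 out-shuffles.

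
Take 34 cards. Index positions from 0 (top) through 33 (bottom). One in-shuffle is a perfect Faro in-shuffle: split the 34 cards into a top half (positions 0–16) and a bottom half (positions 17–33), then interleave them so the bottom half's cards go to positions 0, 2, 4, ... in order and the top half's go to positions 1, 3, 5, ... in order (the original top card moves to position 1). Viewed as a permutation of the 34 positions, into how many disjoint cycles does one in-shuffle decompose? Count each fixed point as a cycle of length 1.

Trace each unvisited position around until it returns:
(0 1 3 7 15 31 ... len 12) (2 5 11 23 12 25 ... len 12) (4 9 19) (6 13 27 20) (14 29 24)
5 cycles in total.

5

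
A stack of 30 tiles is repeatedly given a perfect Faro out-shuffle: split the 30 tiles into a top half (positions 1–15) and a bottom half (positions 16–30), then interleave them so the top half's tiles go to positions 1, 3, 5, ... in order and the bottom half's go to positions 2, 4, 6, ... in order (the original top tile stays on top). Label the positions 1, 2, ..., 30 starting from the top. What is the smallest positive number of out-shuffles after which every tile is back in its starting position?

The out-shuffle permutes the 30 positions with cycle lengths [1, 1, 28].
Every tile is home exactly when every cycle has completed a whole number of laps, i.e. after lcm(1, 28) = 28 out-shuffles.

28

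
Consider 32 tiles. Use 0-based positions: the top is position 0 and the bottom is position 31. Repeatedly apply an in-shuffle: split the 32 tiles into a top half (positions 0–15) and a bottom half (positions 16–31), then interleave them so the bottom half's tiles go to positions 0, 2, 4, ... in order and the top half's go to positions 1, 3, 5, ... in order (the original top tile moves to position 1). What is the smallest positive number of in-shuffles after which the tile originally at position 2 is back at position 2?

Follow position 2 under repeated in-shuffles:
2 → 5 → 11 → 23 → 14 → 29 → 26 → 20 → 8 → 17 → 2
It first returns after 10 in-shuffles.

10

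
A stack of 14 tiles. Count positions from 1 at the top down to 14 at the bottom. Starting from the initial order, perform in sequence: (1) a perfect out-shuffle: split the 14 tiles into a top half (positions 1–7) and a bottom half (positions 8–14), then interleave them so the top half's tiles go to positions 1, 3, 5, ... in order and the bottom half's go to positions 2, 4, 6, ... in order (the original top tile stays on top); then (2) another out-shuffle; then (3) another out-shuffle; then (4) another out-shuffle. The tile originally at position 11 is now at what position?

5

Track the tile from position 11 forward through each operation:
  after op 1 (out-shuffle): 11 → 8
  after op 2 (out-shuffle): 8 → 2
  after op 3 (out-shuffle): 2 → 3
  after op 4 (out-shuffle): 3 → 5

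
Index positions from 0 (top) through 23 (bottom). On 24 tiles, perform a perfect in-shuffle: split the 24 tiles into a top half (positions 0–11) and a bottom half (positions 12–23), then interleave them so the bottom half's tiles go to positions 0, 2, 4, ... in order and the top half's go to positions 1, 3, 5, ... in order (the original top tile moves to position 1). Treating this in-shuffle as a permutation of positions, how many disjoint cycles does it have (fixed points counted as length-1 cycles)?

Trace each unvisited position around until it returns:
(0 1 3 7 15 6 ... len 20) (4 9 19 14)
2 cycles in total.

2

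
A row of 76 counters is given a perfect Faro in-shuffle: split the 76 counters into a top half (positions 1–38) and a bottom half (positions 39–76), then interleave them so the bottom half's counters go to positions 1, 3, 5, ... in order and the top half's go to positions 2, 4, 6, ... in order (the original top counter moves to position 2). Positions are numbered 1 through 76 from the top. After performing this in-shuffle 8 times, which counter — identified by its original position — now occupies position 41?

54

Work backwards from position 41, undoing one in-shuffle at a time:
41 ← 59 ← 68 ← 34 ← 17 ← 47 ← 62 ← 31 ← 54
So the counter now at position 41 started at position 54.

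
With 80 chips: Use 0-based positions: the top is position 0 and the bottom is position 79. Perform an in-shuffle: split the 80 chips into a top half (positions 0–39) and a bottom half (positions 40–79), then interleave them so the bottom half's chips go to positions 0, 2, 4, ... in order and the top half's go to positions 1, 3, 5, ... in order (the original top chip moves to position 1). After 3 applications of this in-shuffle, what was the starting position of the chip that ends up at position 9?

61

Work backwards from position 9, undoing one in-shuffle at a time:
9 ← 4 ← 42 ← 61
So the chip now at position 9 started at position 61.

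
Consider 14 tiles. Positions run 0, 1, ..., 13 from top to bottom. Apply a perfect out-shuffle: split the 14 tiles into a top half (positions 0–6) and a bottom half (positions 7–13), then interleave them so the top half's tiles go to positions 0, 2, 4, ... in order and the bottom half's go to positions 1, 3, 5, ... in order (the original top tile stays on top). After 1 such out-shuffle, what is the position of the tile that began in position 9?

5

Track the tile's position through each out-shuffle:
9 → 5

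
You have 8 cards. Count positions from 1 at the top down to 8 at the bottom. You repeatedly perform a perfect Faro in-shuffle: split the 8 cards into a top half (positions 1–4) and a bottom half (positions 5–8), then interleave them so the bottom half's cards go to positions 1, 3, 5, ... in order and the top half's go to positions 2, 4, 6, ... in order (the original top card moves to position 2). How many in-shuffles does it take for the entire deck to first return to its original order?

6

The in-shuffle permutes the 8 positions with cycle lengths [2, 6].
Every card is home exactly when every cycle has completed a whole number of laps, i.e. after lcm(2, 6) = 6 in-shuffles.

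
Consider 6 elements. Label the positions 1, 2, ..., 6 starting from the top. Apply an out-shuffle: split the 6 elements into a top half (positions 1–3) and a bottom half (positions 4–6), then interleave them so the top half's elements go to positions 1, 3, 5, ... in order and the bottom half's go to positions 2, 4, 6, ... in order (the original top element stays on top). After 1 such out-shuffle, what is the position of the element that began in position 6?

6

Position 6 is a fixed point of every out-shuffle, so the element never moves.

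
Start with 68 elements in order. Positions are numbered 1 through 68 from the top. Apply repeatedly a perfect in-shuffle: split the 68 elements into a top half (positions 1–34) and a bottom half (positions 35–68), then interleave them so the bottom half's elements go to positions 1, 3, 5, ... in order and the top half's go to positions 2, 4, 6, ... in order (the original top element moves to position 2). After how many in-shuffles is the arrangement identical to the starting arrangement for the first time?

The in-shuffle permutes the 68 positions with cycle lengths [2, 11, 11, 22, 22].
Every element is home exactly when every cycle has completed a whole number of laps, i.e. after lcm(2, 11, 22) = 22 in-shuffles.

22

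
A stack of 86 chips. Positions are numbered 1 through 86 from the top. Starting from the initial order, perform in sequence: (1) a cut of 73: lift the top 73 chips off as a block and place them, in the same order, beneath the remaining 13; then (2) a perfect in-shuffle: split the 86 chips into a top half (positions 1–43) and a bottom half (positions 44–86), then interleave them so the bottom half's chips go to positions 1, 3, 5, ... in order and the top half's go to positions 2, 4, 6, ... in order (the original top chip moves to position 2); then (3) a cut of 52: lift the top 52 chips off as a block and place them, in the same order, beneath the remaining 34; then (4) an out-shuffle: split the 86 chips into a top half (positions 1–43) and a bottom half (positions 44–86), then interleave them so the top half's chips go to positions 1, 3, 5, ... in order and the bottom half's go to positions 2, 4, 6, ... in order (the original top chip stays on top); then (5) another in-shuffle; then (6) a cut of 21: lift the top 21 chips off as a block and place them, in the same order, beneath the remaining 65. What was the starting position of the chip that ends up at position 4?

49

Undo the operations in reverse order, starting from position 4:
  undo op 6 (cut 21): 4 ← 25
  undo op 5 (in-shuffle, from bottom half): 25 ← 56
  undo op 4 (out-shuffle, from bottom half): 56 ← 71
  undo op 3 (cut 52): 71 ← 37
  undo op 2 (in-shuffle, from bottom half): 37 ← 62
  undo op 1 (cut 73): 62 ← 49
So the chip at position 4 came from original position 49.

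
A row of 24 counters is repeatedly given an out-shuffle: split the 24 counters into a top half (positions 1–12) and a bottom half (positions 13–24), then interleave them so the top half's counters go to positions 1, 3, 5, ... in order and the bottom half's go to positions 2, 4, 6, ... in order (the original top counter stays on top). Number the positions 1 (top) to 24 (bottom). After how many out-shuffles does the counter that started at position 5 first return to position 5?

11

Follow position 5 under repeated out-shuffles:
5 → 9 → 17 → 10 → 19 → 14 → 4 → 7 → 13 → 2 → 3 → 5
It first returns after 11 out-shuffles.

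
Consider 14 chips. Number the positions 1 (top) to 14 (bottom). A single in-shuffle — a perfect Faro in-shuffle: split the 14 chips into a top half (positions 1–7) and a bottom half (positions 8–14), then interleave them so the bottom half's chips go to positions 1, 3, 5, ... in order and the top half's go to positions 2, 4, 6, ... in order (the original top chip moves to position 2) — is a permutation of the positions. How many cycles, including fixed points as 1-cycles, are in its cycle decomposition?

4

Trace each unvisited position around until it returns:
(1 2 4 8) (3 6 12 9) (5 10) (7 14 13 11)
4 cycles in total.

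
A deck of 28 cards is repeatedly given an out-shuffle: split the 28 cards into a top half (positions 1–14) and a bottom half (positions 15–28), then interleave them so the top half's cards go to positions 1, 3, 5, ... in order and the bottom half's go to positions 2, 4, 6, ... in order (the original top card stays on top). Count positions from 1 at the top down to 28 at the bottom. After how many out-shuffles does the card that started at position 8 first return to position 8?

18

Follow position 8 under repeated out-shuffles:
8 → 15 → 2 → 3 → 5 → 9 → 17 → 6 → 11 → 21 → 14 → 27 → 26 → 24 → 20 → 12 → 23 → 18 → 8
It first returns after 18 out-shuffles.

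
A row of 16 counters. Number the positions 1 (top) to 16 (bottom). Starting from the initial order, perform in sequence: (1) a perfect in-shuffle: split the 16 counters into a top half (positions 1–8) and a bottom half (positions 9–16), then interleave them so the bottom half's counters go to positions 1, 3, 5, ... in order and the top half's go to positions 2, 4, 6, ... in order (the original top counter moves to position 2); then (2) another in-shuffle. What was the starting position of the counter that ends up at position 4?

Undo the operations in reverse order, starting from position 4:
  undo op 2 (in-shuffle, from top half): 4 ← 2
  undo op 1 (in-shuffle, from top half): 2 ← 1
So the counter at position 4 came from original position 1.

1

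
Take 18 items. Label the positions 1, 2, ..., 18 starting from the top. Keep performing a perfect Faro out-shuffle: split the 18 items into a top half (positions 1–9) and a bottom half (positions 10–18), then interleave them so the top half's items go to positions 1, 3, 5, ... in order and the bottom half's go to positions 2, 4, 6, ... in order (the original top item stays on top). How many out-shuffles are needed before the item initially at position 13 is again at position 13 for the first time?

Follow position 13 under repeated out-shuffles:
13 → 8 → 15 → 12 → 6 → 11 → 4 → 7 → 13
It first returns after 8 out-shuffles.

8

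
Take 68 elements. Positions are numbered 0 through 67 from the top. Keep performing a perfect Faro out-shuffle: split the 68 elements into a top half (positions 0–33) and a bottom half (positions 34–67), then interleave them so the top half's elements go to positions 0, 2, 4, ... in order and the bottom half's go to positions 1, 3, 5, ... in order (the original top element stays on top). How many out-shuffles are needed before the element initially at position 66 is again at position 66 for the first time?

66

Follow position 66 under repeated out-shuffles:
66 → 65 → 63 → 59 → 51 → 35 → 3 → 6 → ... → 66 (length 66)
It first returns after 66 out-shuffles.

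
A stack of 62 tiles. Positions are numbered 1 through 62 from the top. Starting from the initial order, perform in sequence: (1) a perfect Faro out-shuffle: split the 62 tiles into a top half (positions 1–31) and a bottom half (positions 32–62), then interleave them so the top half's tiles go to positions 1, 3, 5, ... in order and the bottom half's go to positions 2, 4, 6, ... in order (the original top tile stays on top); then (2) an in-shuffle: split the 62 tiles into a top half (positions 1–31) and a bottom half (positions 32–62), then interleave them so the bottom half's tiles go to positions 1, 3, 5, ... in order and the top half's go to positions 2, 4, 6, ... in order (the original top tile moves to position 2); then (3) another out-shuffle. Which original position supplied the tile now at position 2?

39

Undo the operations in reverse order, starting from position 2:
  undo op 3 (out-shuffle, from bottom half): 2 ← 32
  undo op 2 (in-shuffle, from top half): 32 ← 16
  undo op 1 (out-shuffle, from bottom half): 16 ← 39
So the tile at position 2 came from original position 39.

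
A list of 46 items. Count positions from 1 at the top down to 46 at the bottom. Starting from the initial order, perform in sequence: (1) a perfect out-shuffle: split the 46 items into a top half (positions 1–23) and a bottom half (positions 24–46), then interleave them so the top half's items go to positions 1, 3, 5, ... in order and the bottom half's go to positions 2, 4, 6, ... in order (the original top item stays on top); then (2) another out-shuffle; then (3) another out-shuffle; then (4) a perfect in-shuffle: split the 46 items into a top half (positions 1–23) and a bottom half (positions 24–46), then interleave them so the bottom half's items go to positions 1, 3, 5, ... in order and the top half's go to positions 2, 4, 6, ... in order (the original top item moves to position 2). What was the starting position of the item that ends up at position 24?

Undo the operations in reverse order, starting from position 24:
  undo op 4 (in-shuffle, from top half): 24 ← 12
  undo op 3 (out-shuffle, from bottom half): 12 ← 29
  undo op 2 (out-shuffle, from top half): 29 ← 15
  undo op 1 (out-shuffle, from top half): 15 ← 8
So the item at position 24 came from original position 8.

8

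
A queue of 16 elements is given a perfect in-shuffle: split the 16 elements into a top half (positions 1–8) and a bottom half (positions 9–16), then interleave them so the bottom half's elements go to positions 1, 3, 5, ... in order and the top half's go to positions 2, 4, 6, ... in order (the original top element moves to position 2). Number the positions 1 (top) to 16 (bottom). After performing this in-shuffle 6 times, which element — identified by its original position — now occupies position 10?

Work backwards from position 10, undoing one in-shuffle at a time:
10 ← 5 ← 11 ← 14 ← 7 ← 12 ← 6
So the element now at position 10 started at position 6.

6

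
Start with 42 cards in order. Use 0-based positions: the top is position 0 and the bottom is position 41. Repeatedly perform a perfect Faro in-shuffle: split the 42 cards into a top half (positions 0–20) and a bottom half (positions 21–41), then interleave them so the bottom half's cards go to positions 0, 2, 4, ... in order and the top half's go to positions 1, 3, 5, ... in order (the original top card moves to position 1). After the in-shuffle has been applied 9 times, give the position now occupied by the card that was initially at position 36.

23

Track the card's position through each in-shuffle:
36 → 30 → 18 → 37 → 32 → 22 → 2 → 5 → 11 → 23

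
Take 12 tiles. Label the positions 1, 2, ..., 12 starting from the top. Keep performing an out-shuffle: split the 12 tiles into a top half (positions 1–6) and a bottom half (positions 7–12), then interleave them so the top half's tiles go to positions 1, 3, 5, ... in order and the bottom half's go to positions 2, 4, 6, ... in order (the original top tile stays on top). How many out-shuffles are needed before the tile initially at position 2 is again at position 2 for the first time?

10

Follow position 2 under repeated out-shuffles:
2 → 3 → 5 → 9 → 6 → 11 → 10 → 8 → 4 → 7 → 2
It first returns after 10 out-shuffles.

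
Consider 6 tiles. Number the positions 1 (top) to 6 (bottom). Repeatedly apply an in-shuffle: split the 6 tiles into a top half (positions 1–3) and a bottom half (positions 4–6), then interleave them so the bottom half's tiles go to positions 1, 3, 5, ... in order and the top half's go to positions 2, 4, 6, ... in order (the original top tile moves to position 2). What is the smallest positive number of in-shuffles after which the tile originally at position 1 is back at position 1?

Follow position 1 under repeated in-shuffles:
1 → 2 → 4 → 1
It first returns after 3 in-shuffles.

3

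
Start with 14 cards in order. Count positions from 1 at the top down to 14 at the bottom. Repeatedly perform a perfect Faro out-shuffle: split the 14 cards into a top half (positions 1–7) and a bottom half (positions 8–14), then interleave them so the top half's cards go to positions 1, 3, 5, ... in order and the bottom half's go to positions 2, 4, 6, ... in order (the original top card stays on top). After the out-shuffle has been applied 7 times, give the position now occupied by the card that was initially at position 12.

5

Track the card's position through each out-shuffle:
12 → 10 → 6 → 11 → 8 → 2 → 3 → 5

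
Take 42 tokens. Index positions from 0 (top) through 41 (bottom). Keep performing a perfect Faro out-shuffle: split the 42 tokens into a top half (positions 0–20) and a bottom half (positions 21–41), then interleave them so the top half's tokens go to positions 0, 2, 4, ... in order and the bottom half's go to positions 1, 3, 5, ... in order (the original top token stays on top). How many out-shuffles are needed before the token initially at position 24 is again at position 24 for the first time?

Follow position 24 under repeated out-shuffles:
24 → 7 → 14 → 28 → 15 → 30 → 19 → 38 → 35 → 29 → 17 → 34 → 27 → 13 → 26 → 11 → 22 → 3 → 6 → 12 → 24
It first returns after 20 out-shuffles.

20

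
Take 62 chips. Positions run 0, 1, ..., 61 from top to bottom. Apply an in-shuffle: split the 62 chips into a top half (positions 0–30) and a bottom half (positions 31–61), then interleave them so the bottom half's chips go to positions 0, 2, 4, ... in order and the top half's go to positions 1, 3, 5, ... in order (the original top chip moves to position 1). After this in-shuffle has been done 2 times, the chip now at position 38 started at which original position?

Work backwards from position 38, undoing one in-shuffle at a time:
38 ← 50 ← 56
So the chip now at position 38 started at position 56.

56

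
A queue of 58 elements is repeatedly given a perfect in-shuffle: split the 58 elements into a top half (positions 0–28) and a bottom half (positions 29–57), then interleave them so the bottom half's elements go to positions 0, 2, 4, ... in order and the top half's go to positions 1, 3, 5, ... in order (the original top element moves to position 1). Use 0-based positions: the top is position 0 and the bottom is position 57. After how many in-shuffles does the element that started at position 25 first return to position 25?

Follow position 25 under repeated in-shuffles:
25 → 51 → 44 → 30 → 2 → 5 → 11 → 23 → ... → 25 (length 58)
It first returns after 58 in-shuffles.

58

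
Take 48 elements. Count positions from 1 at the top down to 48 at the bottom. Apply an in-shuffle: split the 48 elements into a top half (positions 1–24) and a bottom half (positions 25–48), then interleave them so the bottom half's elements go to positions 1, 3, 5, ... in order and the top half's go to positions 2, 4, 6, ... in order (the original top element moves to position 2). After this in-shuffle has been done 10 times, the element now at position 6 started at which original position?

Work backwards from position 6, undoing one in-shuffle at a time:
6 ← 3 ← 26 ← 13 ← 31 ← 40 ← 20 ← 10 ← 5 ← 27 ← 38
So the element now at position 6 started at position 38.

38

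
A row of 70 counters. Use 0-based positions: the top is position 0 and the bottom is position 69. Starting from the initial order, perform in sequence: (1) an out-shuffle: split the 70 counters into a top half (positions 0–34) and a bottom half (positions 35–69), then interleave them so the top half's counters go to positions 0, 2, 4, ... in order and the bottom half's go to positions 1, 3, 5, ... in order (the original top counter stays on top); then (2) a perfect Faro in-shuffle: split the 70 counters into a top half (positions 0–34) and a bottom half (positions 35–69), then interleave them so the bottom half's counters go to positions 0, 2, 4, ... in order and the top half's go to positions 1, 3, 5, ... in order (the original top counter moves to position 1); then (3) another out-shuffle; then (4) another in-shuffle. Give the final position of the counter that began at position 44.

19

Track the counter from position 44 forward through each operation:
  after op 1 (out-shuffle): 44 → 19
  after op 2 (in-shuffle): 19 → 39
  after op 3 (out-shuffle): 39 → 9
  after op 4 (in-shuffle): 9 → 19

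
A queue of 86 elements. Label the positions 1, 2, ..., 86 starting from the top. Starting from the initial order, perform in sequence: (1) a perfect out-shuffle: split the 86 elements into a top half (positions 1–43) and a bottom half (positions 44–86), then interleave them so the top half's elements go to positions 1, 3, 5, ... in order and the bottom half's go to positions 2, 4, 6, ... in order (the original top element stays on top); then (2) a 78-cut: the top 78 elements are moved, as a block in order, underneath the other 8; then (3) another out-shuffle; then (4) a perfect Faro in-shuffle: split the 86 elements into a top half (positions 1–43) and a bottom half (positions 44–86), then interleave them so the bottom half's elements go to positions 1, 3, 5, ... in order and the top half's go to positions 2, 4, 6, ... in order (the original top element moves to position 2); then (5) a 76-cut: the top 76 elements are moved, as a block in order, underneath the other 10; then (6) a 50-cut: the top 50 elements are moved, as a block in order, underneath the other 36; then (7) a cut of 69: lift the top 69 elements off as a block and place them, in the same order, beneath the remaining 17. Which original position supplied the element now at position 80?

Undo the operations in reverse order, starting from position 80:
  undo op 7 (cut 69): 80 ← 63
  undo op 6 (cut 50): 63 ← 27
  undo op 5 (cut 76): 27 ← 17
  undo op 4 (in-shuffle, from bottom half): 17 ← 52
  undo op 3 (out-shuffle, from bottom half): 52 ← 69
  undo op 2 (cut 78): 69 ← 61
  undo op 1 (out-shuffle, from top half): 61 ← 31
So the element at position 80 came from original position 31.

31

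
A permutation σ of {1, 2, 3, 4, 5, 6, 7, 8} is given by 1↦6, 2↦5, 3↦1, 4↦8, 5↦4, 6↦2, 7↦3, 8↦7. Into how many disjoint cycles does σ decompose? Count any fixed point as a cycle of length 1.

1

Cycle decomposition: (1 6 2 5 4 8 7 3).
1 cycle.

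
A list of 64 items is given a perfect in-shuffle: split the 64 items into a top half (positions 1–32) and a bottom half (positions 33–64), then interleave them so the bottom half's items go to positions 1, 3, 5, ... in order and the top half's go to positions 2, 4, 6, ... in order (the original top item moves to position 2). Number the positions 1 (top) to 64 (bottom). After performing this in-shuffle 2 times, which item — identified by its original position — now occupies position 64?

Work backwards from position 64, undoing one in-shuffle at a time:
64 ← 32 ← 16
So the item now at position 64 started at position 16.

16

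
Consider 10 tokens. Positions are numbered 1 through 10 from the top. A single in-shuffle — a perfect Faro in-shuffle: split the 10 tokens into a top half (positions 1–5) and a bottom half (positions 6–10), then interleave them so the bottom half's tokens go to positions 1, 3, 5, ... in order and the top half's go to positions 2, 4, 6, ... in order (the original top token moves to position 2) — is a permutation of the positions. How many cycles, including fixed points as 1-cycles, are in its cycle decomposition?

Trace each unvisited position around until it returns:
(1 2 4 8 5 10 9 7 3 6)
1 cycle in total.

1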